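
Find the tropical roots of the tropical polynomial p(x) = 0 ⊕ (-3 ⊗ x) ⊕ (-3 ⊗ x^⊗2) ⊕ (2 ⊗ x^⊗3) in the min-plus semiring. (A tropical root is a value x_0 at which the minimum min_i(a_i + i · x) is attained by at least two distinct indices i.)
Roots: {-5, 0, 3}

Each tropical root is a break point of the lower envelope of the lines y = a_i + i · x (there are 4 lines, with slopes 0, 1, ..., 3). Only the lines that attain the minimum somewhere contribute to roots; other lines are dominated. Here the surviving (envelope) indices are i = 3, i = 2, i = 1, i = 0.
Intersections between consecutive envelope lines give the roots: for adjacent envelope indices i < j the intersection is x = (a_i − a_j) / (j − i). Reading off the sorted break points: {-5, 0, 3}.
Verification: at each break x_0, at least two indices attain the minimum of min_i(a_i + i · x_0).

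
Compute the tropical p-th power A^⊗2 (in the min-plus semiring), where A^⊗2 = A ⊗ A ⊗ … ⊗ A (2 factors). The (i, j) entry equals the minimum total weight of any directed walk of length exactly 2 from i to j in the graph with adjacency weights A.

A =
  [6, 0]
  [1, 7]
A^⊗2 =
  [1, 6]
  [7, 1]

Each entry (A^⊗2)_ij equals the minimum over all length-2 walks i = v_0 → v_1 → … → v_2 = j of Σ_t A[v_t][v_{t+1}]. For example, for (i, j) = (0, 1) we minimise over 2 possible intermediate vertex sequences; the minimum is 6, attained along the walk 0 → 0 → 1.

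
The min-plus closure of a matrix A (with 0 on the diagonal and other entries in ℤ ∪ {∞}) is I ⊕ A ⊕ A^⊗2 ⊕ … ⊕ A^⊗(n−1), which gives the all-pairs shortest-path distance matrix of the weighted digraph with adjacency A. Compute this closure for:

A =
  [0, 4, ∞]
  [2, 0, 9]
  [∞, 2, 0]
Closure =
  [0, 4, 13]
  [2, 0, 9]
  [4, 2, 0]

This is the Floyd-Warshall all-pairs shortest-path computation. For each intermediate vertex k = 0, 1, …, 2, update dist[i][j] ← min(dist[i][j], dist[i][k] + dist[k][j]). The final matrix gives, for each (i, j), the minimum total weight of any directed path from i to j (possibly empty when i = j).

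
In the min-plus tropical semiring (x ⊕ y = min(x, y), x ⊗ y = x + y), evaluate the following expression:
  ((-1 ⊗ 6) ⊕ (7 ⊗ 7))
((-1 ⊗ 6) ⊕ (7 ⊗ 7)) = 5

Expand innermost to outermost. Recall ⊕ takes the minimum of its arguments and ⊗ takes their sum. Working out the expression ((-1 ⊗ 6) ⊕ (7 ⊗ 7)) gives 5.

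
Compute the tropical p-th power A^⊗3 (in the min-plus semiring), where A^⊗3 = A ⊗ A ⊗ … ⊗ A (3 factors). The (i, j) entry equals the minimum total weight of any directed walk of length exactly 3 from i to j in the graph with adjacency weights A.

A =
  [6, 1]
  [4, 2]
A^⊗3 =
  [7, 5]
  [8, 6]

Each entry (A^⊗3)_ij equals the minimum over all length-3 walks i = v_0 → v_1 → … → v_3 = j of Σ_t A[v_t][v_{t+1}]. For example, for (i, j) = (0, 1) we minimise over 4 possible intermediate vertex sequences; the minimum is 5, attained along the walk 0 → 1 → 1 → 1.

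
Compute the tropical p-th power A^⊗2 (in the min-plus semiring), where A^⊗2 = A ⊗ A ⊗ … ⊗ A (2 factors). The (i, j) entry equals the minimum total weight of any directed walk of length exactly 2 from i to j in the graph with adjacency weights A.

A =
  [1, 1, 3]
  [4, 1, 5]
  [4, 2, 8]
A^⊗2 =
  [2, 2, 4]
  [5, 2, 6]
  [5, 3, 7]

Each entry (A^⊗2)_ij equals the minimum over all length-2 walks i = v_0 → v_1 → … → v_2 = j of Σ_t A[v_t][v_{t+1}]. For example, for (i, j) = (0, 2) we minimise over 3 possible intermediate vertex sequences; the minimum is 4, attained along the walk 0 → 0 → 2.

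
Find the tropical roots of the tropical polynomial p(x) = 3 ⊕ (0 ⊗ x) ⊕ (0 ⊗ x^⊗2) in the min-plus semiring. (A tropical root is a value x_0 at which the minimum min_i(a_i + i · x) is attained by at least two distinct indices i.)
Roots: {0, 3}

Each tropical root is a break point of the lower envelope of the lines y = a_i + i · x (there are 3 lines, with slopes 0, 1, ..., 2). Only the lines that attain the minimum somewhere contribute to roots; other lines are dominated. Here the surviving (envelope) indices are i = 2, i = 1, i = 0.
Intersections between consecutive envelope lines give the roots: for adjacent envelope indices i < j the intersection is x = (a_i − a_j) / (j − i). Reading off the sorted break points: {0, 3}.
Verification: at each break x_0, at least two indices attain the minimum of min_i(a_i + i · x_0).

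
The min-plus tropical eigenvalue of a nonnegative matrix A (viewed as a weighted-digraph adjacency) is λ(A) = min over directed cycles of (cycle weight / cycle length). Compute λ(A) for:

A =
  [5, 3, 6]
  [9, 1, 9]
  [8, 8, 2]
λ(A) = 1

Enumerate directed cycles and compute their means (weight / length). Sample:
  cycle 0 → 0: weight = 5, length = 1, mean = 5/1 ≈ 5.000
  cycle 1 → 1: weight = 1, length = 1, mean = 1/1 ≈ 1.000
  cycle 2 → 2: weight = 2, length = 1, mean = 2/1 ≈ 2.000
  cycle 0 → 1 → 0: weight = 12, length = 2, mean = 12/2 ≈ 6.000
  cycle 0 → 2 → 0: weight = 14, length = 2, mean = 14/2 ≈ 7.000
  cycle 1 → 0 → 1: weight = 12, length = 2, mean = 12/2 ≈ 6.000
Minimum mean = 1.000, attained e.g. along the cycle 1 → 1 with weight 1 and length 1. So λ(A) = 1/1 = 1.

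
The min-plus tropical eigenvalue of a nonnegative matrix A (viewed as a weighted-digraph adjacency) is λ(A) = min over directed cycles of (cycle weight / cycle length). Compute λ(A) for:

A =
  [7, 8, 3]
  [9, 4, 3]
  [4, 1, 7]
λ(A) = 2

Enumerate directed cycles and compute their means (weight / length). Sample:
  cycle 0 → 0: weight = 7, length = 1, mean = 7/1 ≈ 7.000
  cycle 1 → 1: weight = 4, length = 1, mean = 4/1 ≈ 4.000
  cycle 2 → 2: weight = 7, length = 1, mean = 7/1 ≈ 7.000
  cycle 0 → 1 → 0: weight = 17, length = 2, mean = 17/2 ≈ 8.500
  cycle 0 → 2 → 0: weight = 7, length = 2, mean = 7/2 ≈ 3.500
  cycle 1 → 0 → 1: weight = 17, length = 2, mean = 17/2 ≈ 8.500
Minimum mean = 2.000, attained e.g. along the cycle 1 → 2 → 1 with weight 4 and length 2. So λ(A) = 4/2 = 2.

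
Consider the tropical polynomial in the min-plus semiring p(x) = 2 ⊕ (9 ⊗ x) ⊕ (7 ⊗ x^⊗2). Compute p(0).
p(0) = 2

A tropical monomial a ⊗ x^⊗i evaluates to a + i · x. Evaluating each term at x = 0:
  Term 0 contributes 2 + 0 · 0 = 2
  Term 1 contributes 9 + 1 · 0 = 9
  Term 2 contributes 7 + 2 · 0 = 7
p(0) = ⊕ of these = min[2, 9, 7] = 2.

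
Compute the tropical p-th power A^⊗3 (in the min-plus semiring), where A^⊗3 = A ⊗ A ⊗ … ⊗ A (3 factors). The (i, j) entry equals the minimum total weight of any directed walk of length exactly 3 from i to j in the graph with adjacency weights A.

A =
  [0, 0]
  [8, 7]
A^⊗3 =
  [0, 0]
  [8, 8]

Each entry (A^⊗3)_ij equals the minimum over all length-3 walks i = v_0 → v_1 → … → v_3 = j of Σ_t A[v_t][v_{t+1}]. For example, for (i, j) = (0, 1) we minimise over 4 possible intermediate vertex sequences; the minimum is 0, attained along the walk 0 → 0 → 0 → 1.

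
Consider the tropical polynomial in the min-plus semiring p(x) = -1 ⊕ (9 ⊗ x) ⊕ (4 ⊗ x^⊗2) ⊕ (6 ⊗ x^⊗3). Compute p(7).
p(7) = -1

A tropical monomial a ⊗ x^⊗i evaluates to a + i · x. Evaluating each term at x = 7:
  Term 0 contributes -1 + 0 · 7 = -1
  Term 1 contributes 9 + 1 · 7 = 16
  Term 2 contributes 4 + 2 · 7 = 18
  Term 3 contributes 6 + 3 · 7 = 27
p(7) = ⊕ of these = min[-1, 16, 18, 27] = -1.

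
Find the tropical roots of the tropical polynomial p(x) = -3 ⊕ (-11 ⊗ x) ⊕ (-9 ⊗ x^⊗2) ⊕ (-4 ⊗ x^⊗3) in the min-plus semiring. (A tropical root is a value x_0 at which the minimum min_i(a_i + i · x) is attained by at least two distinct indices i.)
Roots: {-5, -2, 8}

Each tropical root is a break point of the lower envelope of the lines y = a_i + i · x (there are 4 lines, with slopes 0, 1, ..., 3). Only the lines that attain the minimum somewhere contribute to roots; other lines are dominated. Here the surviving (envelope) indices are i = 3, i = 2, i = 1, i = 0.
Intersections between consecutive envelope lines give the roots: for adjacent envelope indices i < j the intersection is x = (a_i − a_j) / (j − i). Reading off the sorted break points: {-5, -2, 8}.
Verification: at each break x_0, at least two indices attain the minimum of min_i(a_i + i · x_0).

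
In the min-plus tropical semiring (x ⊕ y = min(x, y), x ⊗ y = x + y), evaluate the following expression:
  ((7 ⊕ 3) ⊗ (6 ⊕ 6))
((7 ⊕ 3) ⊗ (6 ⊕ 6)) = 9

Expand innermost to outermost. Recall ⊕ takes the minimum of its arguments and ⊗ takes their sum. Working out the expression ((7 ⊕ 3) ⊗ (6 ⊕ 6)) gives 9.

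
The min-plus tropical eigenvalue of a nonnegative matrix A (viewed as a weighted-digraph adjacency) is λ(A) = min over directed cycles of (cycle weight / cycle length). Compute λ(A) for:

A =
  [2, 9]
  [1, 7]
λ(A) = 2

Enumerate directed cycles and compute their means (weight / length). Sample:
  cycle 0 → 0: weight = 2, length = 1, mean = 2/1 ≈ 2.000
  cycle 1 → 1: weight = 7, length = 1, mean = 7/1 ≈ 7.000
  cycle 0 → 1 → 0: weight = 10, length = 2, mean = 10/2 ≈ 5.000
  cycle 1 → 0 → 1: weight = 10, length = 2, mean = 10/2 ≈ 5.000
Minimum mean = 2.000, attained e.g. along the cycle 0 → 0 with weight 2 and length 1. So λ(A) = 2/1 = 2.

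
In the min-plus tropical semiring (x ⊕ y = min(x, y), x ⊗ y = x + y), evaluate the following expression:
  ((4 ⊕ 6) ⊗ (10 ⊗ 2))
((4 ⊕ 6) ⊗ (10 ⊗ 2)) = 16

Expand innermost to outermost. Recall ⊕ takes the minimum of its arguments and ⊗ takes their sum. Working out the expression ((4 ⊕ 6) ⊗ (10 ⊗ 2)) gives 16.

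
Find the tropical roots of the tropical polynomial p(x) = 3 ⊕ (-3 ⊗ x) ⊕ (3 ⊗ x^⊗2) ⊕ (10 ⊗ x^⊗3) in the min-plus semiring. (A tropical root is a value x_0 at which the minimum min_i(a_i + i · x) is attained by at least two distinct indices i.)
Roots: {-7, -6, 6}

Each tropical root is a break point of the lower envelope of the lines y = a_i + i · x (there are 4 lines, with slopes 0, 1, ..., 3). Only the lines that attain the minimum somewhere contribute to roots; other lines are dominated. Here the surviving (envelope) indices are i = 3, i = 2, i = 1, i = 0.
Intersections between consecutive envelope lines give the roots: for adjacent envelope indices i < j the intersection is x = (a_i − a_j) / (j − i). Reading off the sorted break points: {-7, -6, 6}.
Verification: at each break x_0, at least two indices attain the minimum of min_i(a_i + i · x_0).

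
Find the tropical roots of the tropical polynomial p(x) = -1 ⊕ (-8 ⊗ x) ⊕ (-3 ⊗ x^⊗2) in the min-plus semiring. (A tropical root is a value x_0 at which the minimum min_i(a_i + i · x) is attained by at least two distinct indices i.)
Roots: {-5, 7}

Each tropical root is a break point of the lower envelope of the lines y = a_i + i · x (there are 3 lines, with slopes 0, 1, ..., 2). Only the lines that attain the minimum somewhere contribute to roots; other lines are dominated. Here the surviving (envelope) indices are i = 2, i = 1, i = 0.
Intersections between consecutive envelope lines give the roots: for adjacent envelope indices i < j the intersection is x = (a_i − a_j) / (j − i). Reading off the sorted break points: {-5, 7}.
Verification: at each break x_0, at least two indices attain the minimum of min_i(a_i + i · x_0).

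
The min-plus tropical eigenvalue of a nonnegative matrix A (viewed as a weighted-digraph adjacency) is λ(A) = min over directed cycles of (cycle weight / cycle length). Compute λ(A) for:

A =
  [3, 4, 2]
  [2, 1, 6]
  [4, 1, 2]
λ(A) = 1

Enumerate directed cycles and compute their means (weight / length). Sample:
  cycle 0 → 0: weight = 3, length = 1, mean = 3/1 ≈ 3.000
  cycle 1 → 1: weight = 1, length = 1, mean = 1/1 ≈ 1.000
  cycle 2 → 2: weight = 2, length = 1, mean = 2/1 ≈ 2.000
  cycle 0 → 1 → 0: weight = 6, length = 2, mean = 6/2 ≈ 3.000
  cycle 0 → 2 → 0: weight = 6, length = 2, mean = 6/2 ≈ 3.000
  cycle 1 → 0 → 1: weight = 6, length = 2, mean = 6/2 ≈ 3.000
Minimum mean = 1.000, attained e.g. along the cycle 1 → 1 with weight 1 and length 1. So λ(A) = 1/1 = 1.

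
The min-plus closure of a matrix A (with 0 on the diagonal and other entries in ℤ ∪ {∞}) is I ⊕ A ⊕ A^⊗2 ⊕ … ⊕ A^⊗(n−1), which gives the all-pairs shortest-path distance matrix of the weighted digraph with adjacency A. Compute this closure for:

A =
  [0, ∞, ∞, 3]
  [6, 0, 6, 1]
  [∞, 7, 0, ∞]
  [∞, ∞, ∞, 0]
Closure =
  [0, ∞, ∞, 3]
  [6, 0, 6, 1]
  [13, 7, 0, 8]
  [∞, ∞, ∞, 0]

This is the Floyd-Warshall all-pairs shortest-path computation. For each intermediate vertex k = 0, 1, …, 3, update dist[i][j] ← min(dist[i][j], dist[i][k] + dist[k][j]). The final matrix gives, for each (i, j), the minimum total weight of any directed path from i to j (possibly empty when i = j).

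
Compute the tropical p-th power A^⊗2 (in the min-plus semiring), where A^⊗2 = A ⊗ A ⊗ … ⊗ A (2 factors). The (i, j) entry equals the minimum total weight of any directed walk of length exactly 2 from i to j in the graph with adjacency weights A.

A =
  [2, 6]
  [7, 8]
A^⊗2 =
  [4, 8]
  [9, 13]

Each entry (A^⊗2)_ij equals the minimum over all length-2 walks i = v_0 → v_1 → … → v_2 = j of Σ_t A[v_t][v_{t+1}]. For example, for (i, j) = (0, 1) we minimise over 2 possible intermediate vertex sequences; the minimum is 8, attained along the walk 0 → 0 → 1.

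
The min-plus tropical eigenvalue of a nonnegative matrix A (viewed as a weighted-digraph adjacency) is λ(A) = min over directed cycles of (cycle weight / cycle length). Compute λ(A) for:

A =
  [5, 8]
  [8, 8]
λ(A) = 5

Enumerate directed cycles and compute their means (weight / length). Sample:
  cycle 0 → 0: weight = 5, length = 1, mean = 5/1 ≈ 5.000
  cycle 1 → 1: weight = 8, length = 1, mean = 8/1 ≈ 8.000
  cycle 0 → 1 → 0: weight = 16, length = 2, mean = 16/2 ≈ 8.000
  cycle 1 → 0 → 1: weight = 16, length = 2, mean = 16/2 ≈ 8.000
Minimum mean = 5.000, attained e.g. along the cycle 0 → 0 with weight 5 and length 1. So λ(A) = 5/1 = 5.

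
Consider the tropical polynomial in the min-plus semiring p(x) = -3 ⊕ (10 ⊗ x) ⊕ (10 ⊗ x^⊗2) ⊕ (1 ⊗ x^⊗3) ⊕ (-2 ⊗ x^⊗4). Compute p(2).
p(2) = -3

A tropical monomial a ⊗ x^⊗i evaluates to a + i · x. Evaluating each term at x = 2:
  Term 0 contributes -3 + 0 · 2 = -3
  Term 1 contributes 10 + 1 · 2 = 12
  Term 2 contributes 10 + 2 · 2 = 14
  Term 3 contributes 1 + 3 · 2 = 7
  Term 4 contributes -2 + 4 · 2 = 6
p(2) = ⊕ of these = min[-3, 12, 14, 7, 6] = -3.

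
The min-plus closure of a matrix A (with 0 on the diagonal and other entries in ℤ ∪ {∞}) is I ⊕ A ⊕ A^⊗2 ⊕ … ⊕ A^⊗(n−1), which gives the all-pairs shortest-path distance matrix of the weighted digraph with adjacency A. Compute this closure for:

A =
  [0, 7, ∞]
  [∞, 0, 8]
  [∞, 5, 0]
Closure =
  [0, 7, 15]
  [∞, 0, 8]
  [∞, 5, 0]

This is the Floyd-Warshall all-pairs shortest-path computation. For each intermediate vertex k = 0, 1, …, 2, update dist[i][j] ← min(dist[i][j], dist[i][k] + dist[k][j]). The final matrix gives, for each (i, j), the minimum total weight of any directed path from i to j (possibly empty when i = j).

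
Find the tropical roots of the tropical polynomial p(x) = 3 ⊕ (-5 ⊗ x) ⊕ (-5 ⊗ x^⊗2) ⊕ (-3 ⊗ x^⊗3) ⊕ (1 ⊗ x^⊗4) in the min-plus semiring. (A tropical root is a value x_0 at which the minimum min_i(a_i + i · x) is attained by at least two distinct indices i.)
Roots: {-4, -2, 0, 8}

Each tropical root is a break point of the lower envelope of the lines y = a_i + i · x (there are 5 lines, with slopes 0, 1, ..., 4). Only the lines that attain the minimum somewhere contribute to roots; other lines are dominated. Here the surviving (envelope) indices are i = 4, i = 3, i = 2, i = 1, i = 0.
Intersections between consecutive envelope lines give the roots: for adjacent envelope indices i < j the intersection is x = (a_i − a_j) / (j − i). Reading off the sorted break points: {-4, -2, 0, 8}.
Verification: at each break x_0, at least two indices attain the minimum of min_i(a_i + i · x_0).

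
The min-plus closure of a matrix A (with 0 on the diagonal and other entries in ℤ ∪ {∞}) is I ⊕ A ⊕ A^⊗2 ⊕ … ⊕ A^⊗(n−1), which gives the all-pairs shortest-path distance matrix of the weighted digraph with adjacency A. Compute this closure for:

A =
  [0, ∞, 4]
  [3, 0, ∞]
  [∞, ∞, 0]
Closure =
  [0, ∞, 4]
  [3, 0, 7]
  [∞, ∞, 0]

This is the Floyd-Warshall all-pairs shortest-path computation. For each intermediate vertex k = 0, 1, …, 2, update dist[i][j] ← min(dist[i][j], dist[i][k] + dist[k][j]). The final matrix gives, for each (i, j), the minimum total weight of any directed path from i to j (possibly empty when i = j).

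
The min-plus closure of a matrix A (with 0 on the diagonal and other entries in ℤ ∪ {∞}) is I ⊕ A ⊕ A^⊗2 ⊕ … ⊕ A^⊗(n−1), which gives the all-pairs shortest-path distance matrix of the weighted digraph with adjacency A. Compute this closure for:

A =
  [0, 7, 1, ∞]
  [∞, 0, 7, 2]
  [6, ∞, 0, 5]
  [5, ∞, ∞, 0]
Closure =
  [0, 7, 1, 6]
  [7, 0, 7, 2]
  [6, 13, 0, 5]
  [5, 12, 6, 0]

This is the Floyd-Warshall all-pairs shortest-path computation. For each intermediate vertex k = 0, 1, …, 3, update dist[i][j] ← min(dist[i][j], dist[i][k] + dist[k][j]). The final matrix gives, for each (i, j), the minimum total weight of any directed path from i to j (possibly empty when i = j).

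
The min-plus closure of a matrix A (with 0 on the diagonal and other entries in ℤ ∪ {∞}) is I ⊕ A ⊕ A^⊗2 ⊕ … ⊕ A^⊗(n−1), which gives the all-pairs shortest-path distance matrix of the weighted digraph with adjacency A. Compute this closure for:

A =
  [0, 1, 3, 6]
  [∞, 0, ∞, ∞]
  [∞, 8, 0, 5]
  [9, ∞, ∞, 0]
Closure =
  [0, 1, 3, 6]
  [∞, 0, ∞, ∞]
  [14, 8, 0, 5]
  [9, 10, 12, 0]

This is the Floyd-Warshall all-pairs shortest-path computation. For each intermediate vertex k = 0, 1, …, 3, update dist[i][j] ← min(dist[i][j], dist[i][k] + dist[k][j]). The final matrix gives, for each (i, j), the minimum total weight of any directed path from i to j (possibly empty when i = j).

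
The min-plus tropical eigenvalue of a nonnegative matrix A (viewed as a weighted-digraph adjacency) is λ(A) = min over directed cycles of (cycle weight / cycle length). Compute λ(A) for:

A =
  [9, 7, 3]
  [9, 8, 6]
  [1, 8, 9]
λ(A) = 2

Enumerate directed cycles and compute their means (weight / length). Sample:
  cycle 0 → 0: weight = 9, length = 1, mean = 9/1 ≈ 9.000
  cycle 1 → 1: weight = 8, length = 1, mean = 8/1 ≈ 8.000
  cycle 2 → 2: weight = 9, length = 1, mean = 9/1 ≈ 9.000
  cycle 0 → 1 → 0: weight = 16, length = 2, mean = 16/2 ≈ 8.000
  cycle 0 → 2 → 0: weight = 4, length = 2, mean = 4/2 ≈ 2.000
  cycle 1 → 0 → 1: weight = 16, length = 2, mean = 16/2 ≈ 8.000
Minimum mean = 2.000, attained e.g. along the cycle 0 → 2 → 0 with weight 4 and length 2. So λ(A) = 4/2 = 2.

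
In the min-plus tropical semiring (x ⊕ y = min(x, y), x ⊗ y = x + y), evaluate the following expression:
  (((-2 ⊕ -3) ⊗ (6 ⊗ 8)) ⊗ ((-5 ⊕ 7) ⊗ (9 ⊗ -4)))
(((-2 ⊕ -3) ⊗ (6 ⊗ 8)) ⊗ ((-5 ⊕ 7) ⊗ (9 ⊗ -4))) = 11

Expand innermost to outermost. Recall ⊕ takes the minimum of its arguments and ⊗ takes their sum. Working out the expression (((-2 ⊕ -3) ⊗ (6 ⊗ 8)) ⊗ ((-5 ⊕ 7) ⊗ (9 ⊗ -4))) gives 11.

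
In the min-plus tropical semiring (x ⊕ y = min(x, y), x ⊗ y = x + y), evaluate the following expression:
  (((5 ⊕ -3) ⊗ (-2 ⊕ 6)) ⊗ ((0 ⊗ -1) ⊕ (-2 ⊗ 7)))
(((5 ⊕ -3) ⊗ (-2 ⊕ 6)) ⊗ ((0 ⊗ -1) ⊕ (-2 ⊗ 7))) = -6

Expand innermost to outermost. Recall ⊕ takes the minimum of its arguments and ⊗ takes their sum. Working out the expression (((5 ⊕ -3) ⊗ (-2 ⊕ 6)) ⊗ ((0 ⊗ -1) ⊕ (-2 ⊗ 7))) gives -6.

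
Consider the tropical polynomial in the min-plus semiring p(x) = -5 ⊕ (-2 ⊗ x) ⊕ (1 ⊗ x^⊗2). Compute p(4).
p(4) = -5

A tropical monomial a ⊗ x^⊗i evaluates to a + i · x. Evaluating each term at x = 4:
  Term 0 contributes -5 + 0 · 4 = -5
  Term 1 contributes -2 + 1 · 4 = 2
  Term 2 contributes 1 + 2 · 4 = 9
p(4) = ⊕ of these = min[-5, 2, 9] = -5.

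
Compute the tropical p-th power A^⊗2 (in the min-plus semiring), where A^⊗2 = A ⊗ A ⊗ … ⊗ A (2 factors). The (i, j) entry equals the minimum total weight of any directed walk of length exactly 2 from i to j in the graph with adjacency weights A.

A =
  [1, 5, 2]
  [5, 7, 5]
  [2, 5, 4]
A^⊗2 =
  [2, 6, 3]
  [6, 10, 7]
  [3, 7, 4]

Each entry (A^⊗2)_ij equals the minimum over all length-2 walks i = v_0 → v_1 → … → v_2 = j of Σ_t A[v_t][v_{t+1}]. For example, for (i, j) = (0, 2) we minimise over 3 possible intermediate vertex sequences; the minimum is 3, attained along the walk 0 → 0 → 2.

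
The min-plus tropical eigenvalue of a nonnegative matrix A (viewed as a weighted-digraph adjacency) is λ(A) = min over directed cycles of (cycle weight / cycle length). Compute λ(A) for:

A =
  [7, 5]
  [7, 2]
λ(A) = 2

Enumerate directed cycles and compute their means (weight / length). Sample:
  cycle 0 → 0: weight = 7, length = 1, mean = 7/1 ≈ 7.000
  cycle 1 → 1: weight = 2, length = 1, mean = 2/1 ≈ 2.000
  cycle 0 → 1 → 0: weight = 12, length = 2, mean = 12/2 ≈ 6.000
  cycle 1 → 0 → 1: weight = 12, length = 2, mean = 12/2 ≈ 6.000
Minimum mean = 2.000, attained e.g. along the cycle 1 → 1 with weight 2 and length 1. So λ(A) = 2/1 = 2.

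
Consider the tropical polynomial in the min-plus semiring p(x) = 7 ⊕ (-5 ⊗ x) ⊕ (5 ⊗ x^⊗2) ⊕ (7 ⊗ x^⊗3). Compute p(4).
p(4) = -1

A tropical monomial a ⊗ x^⊗i evaluates to a + i · x. Evaluating each term at x = 4:
  Term 0 contributes 7 + 0 · 4 = 7
  Term 1 contributes -5 + 1 · 4 = -1
  Term 2 contributes 5 + 2 · 4 = 13
  Term 3 contributes 7 + 3 · 4 = 19
p(4) = ⊕ of these = min[7, -1, 13, 19] = -1.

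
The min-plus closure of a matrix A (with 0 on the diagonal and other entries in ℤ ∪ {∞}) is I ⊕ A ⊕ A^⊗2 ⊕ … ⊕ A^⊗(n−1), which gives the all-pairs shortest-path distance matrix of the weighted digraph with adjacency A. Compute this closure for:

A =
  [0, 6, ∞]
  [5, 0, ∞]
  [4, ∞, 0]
Closure =
  [0, 6, ∞]
  [5, 0, ∞]
  [4, 10, 0]

This is the Floyd-Warshall all-pairs shortest-path computation. For each intermediate vertex k = 0, 1, …, 2, update dist[i][j] ← min(dist[i][j], dist[i][k] + dist[k][j]). The final matrix gives, for each (i, j), the minimum total weight of any directed path from i to j (possibly empty when i = j).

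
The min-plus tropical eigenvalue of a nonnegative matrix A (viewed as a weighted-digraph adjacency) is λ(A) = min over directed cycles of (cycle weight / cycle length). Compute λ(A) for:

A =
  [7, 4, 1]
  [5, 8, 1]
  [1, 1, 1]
λ(A) = 1

Enumerate directed cycles and compute their means (weight / length). Sample:
  cycle 0 → 0: weight = 7, length = 1, mean = 7/1 ≈ 7.000
  cycle 1 → 1: weight = 8, length = 1, mean = 8/1 ≈ 8.000
  cycle 2 → 2: weight = 1, length = 1, mean = 1/1 ≈ 1.000
  cycle 0 → 1 → 0: weight = 9, length = 2, mean = 9/2 ≈ 4.500
  cycle 0 → 2 → 0: weight = 2, length = 2, mean = 2/2 ≈ 1.000
  cycle 1 → 0 → 1: weight = 9, length = 2, mean = 9/2 ≈ 4.500
Minimum mean = 1.000, attained e.g. along the cycle 2 → 2 with weight 1 and length 1. So λ(A) = 1/1 = 1.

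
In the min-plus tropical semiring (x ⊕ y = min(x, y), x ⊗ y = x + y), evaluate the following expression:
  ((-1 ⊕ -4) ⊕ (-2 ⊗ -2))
((-1 ⊕ -4) ⊕ (-2 ⊗ -2)) = -4

Expand innermost to outermost. Recall ⊕ takes the minimum of its arguments and ⊗ takes their sum. Working out the expression ((-1 ⊕ -4) ⊕ (-2 ⊗ -2)) gives -4.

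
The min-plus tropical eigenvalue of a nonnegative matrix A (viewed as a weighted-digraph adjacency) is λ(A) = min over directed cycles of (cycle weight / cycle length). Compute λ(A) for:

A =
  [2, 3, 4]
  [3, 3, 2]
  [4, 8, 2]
λ(A) = 2

Enumerate directed cycles and compute their means (weight / length). Sample:
  cycle 0 → 0: weight = 2, length = 1, mean = 2/1 ≈ 2.000
  cycle 1 → 1: weight = 3, length = 1, mean = 3/1 ≈ 3.000
  cycle 2 → 2: weight = 2, length = 1, mean = 2/1 ≈ 2.000
  cycle 0 → 1 → 0: weight = 6, length = 2, mean = 6/2 ≈ 3.000
  cycle 0 → 2 → 0: weight = 8, length = 2, mean = 8/2 ≈ 4.000
  cycle 1 → 0 → 1: weight = 6, length = 2, mean = 6/2 ≈ 3.000
Minimum mean = 2.000, attained e.g. along the cycle 0 → 0 with weight 2 and length 1. So λ(A) = 2/1 = 2.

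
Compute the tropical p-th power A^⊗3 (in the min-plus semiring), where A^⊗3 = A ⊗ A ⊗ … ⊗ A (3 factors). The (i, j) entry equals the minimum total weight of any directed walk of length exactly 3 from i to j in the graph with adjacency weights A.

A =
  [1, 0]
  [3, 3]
A^⊗3 =
  [3, 2]
  [5, 4]

Each entry (A^⊗3)_ij equals the minimum over all length-3 walks i = v_0 → v_1 → … → v_3 = j of Σ_t A[v_t][v_{t+1}]. For example, for (i, j) = (0, 1) we minimise over 4 possible intermediate vertex sequences; the minimum is 2, attained along the walk 0 → 0 → 0 → 1.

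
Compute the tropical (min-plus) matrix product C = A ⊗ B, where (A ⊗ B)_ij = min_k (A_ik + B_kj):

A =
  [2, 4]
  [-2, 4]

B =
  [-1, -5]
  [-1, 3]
A ⊗ B =
  [1, -3]
  [-3, -7]

Apply the min-plus product entry-by-entry:
  C[0][0] = min over k of (A[0][0] + B[0][0] = 2 + -1 = 1, A[0][1] + B[1][0] = 4 + -1 = 3) = 1 (attained at k = 0)
  C[0][1] = min over k of (A[0][0] + B[0][1] = 2 + -5 = -3, A[0][1] + B[1][1] = 4 + 3 = 7) = -3 (attained at k = 0)
  C[1][0] = min over k of (A[1][0] + B[0][0] = -2 + -1 = -3, A[1][1] + B[1][0] = 4 + -1 = 3) = -3 (attained at k = 0)
  C[1][1] = min over k of (A[1][0] + B[0][1] = -2 + -5 = -7, A[1][1] + B[1][1] = 4 + 3 = 7) = -7 (attained at k = 0)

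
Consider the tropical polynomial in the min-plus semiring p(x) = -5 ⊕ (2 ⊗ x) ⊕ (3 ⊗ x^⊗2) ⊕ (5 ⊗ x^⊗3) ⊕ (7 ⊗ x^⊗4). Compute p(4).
p(4) = -5

A tropical monomial a ⊗ x^⊗i evaluates to a + i · x. Evaluating each term at x = 4:
  Term 0 contributes -5 + 0 · 4 = -5
  Term 1 contributes 2 + 1 · 4 = 6
  Term 2 contributes 3 + 2 · 4 = 11
  Term 3 contributes 5 + 3 · 4 = 17
  Term 4 contributes 7 + 4 · 4 = 23
p(4) = ⊕ of these = min[-5, 6, 11, 17, 23] = -5.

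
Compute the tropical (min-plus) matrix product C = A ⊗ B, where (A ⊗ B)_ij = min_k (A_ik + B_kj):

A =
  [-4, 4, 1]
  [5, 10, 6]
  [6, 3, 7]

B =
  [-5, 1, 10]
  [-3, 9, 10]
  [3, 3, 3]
A ⊗ B =
  [-9, -3, 4]
  [0, 6, 9]
  [0, 7, 10]

Apply the min-plus product entry-by-entry:
  C[0][0] = min over k of (A[0][0] + B[0][0] = -4 + -5 = -9, A[0][1] + B[1][0] = 4 + -3 = 1, A[0][2] + B[2][0] = 1 + 3 = 4) = -9 (attained at k = 0)
  C[0][1] = min over k of (A[0][0] + B[0][1] = -4 + 1 = -3, A[0][1] + B[1][1] = 4 + 9 = 13, A[0][2] + B[2][1] = 1 + 3 = 4) = -3 (attained at k = 0)
  C[0][2] = min over k of (A[0][0] + B[0][2] = -4 + 10 = 6, A[0][1] + B[1][2] = 4 + 10 = 14, A[0][2] + B[2][2] = 1 + 3 = 4) = 4 (attained at k = 2)
  C[1][0] = min over k of (A[1][0] + B[0][0] = 5 + -5 = 0, A[1][1] + B[1][0] = 10 + -3 = 7, A[1][2] + B[2][0] = 6 + 3 = 9) = 0 (attained at k = 0)
  C[1][1] = min over k of (A[1][0] + B[0][1] = 5 + 1 = 6, A[1][1] + B[1][1] = 10 + 9 = 19, A[1][2] + B[2][1] = 6 + 3 = 9) = 6 (attained at k = 0)
  C[1][2] = min over k of (A[1][0] + B[0][2] = 5 + 10 = 15, A[1][1] + B[1][2] = 10 + 10 = 20, A[1][2] + B[2][2] = 6 + 3 = 9) = 9 (attained at k = 2)
  C[2][0] = min over k of (A[2][0] + B[0][0] = 6 + -5 = 1, A[2][1] + B[1][0] = 3 + -3 = 0, A[2][2] + B[2][0] = 7 + 3 = 10) = 0 (attained at k = 1)
  C[2][1] = min over k of (A[2][0] + B[0][1] = 6 + 1 = 7, A[2][1] + B[1][1] = 3 + 9 = 12, A[2][2] + B[2][1] = 7 + 3 = 10) = 7 (attained at k = 0)
  C[2][2] = min over k of (A[2][0] + B[0][2] = 6 + 10 = 16, A[2][1] + B[1][2] = 3 + 10 = 13, A[2][2] + B[2][2] = 7 + 3 = 10) = 10 (attained at k = 2)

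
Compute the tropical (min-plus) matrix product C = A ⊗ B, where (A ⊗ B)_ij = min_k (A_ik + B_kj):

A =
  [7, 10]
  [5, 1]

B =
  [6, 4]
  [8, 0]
A ⊗ B =
  [13, 10]
  [9, 1]

Apply the min-plus product entry-by-entry:
  C[0][0] = min over k of (A[0][0] + B[0][0] = 7 + 6 = 13, A[0][1] + B[1][0] = 10 + 8 = 18) = 13 (attained at k = 0)
  C[0][1] = min over k of (A[0][0] + B[0][1] = 7 + 4 = 11, A[0][1] + B[1][1] = 10 + 0 = 10) = 10 (attained at k = 1)
  C[1][0] = min over k of (A[1][0] + B[0][0] = 5 + 6 = 11, A[1][1] + B[1][0] = 1 + 8 = 9) = 9 (attained at k = 1)
  C[1][1] = min over k of (A[1][0] + B[0][1] = 5 + 4 = 9, A[1][1] + B[1][1] = 1 + 0 = 1) = 1 (attained at k = 1)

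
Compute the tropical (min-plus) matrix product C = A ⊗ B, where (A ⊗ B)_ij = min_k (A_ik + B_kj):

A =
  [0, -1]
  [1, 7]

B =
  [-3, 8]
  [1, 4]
A ⊗ B =
  [-3, 3]
  [-2, 9]

Apply the min-plus product entry-by-entry:
  C[0][0] = min over k of (A[0][0] + B[0][0] = 0 + -3 = -3, A[0][1] + B[1][0] = -1 + 1 = 0) = -3 (attained at k = 0)
  C[0][1] = min over k of (A[0][0] + B[0][1] = 0 + 8 = 8, A[0][1] + B[1][1] = -1 + 4 = 3) = 3 (attained at k = 1)
  C[1][0] = min over k of (A[1][0] + B[0][0] = 1 + -3 = -2, A[1][1] + B[1][0] = 7 + 1 = 8) = -2 (attained at k = 0)
  C[1][1] = min over k of (A[1][0] + B[0][1] = 1 + 8 = 9, A[1][1] + B[1][1] = 7 + 4 = 11) = 9 (attained at k = 0)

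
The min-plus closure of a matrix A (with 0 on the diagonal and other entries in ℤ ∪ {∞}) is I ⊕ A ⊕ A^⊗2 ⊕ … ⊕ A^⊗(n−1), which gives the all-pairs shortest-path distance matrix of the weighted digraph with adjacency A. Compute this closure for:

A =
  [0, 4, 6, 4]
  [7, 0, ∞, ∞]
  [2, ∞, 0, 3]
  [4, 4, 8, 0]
Closure =
  [0, 4, 6, 4]
  [7, 0, 13, 11]
  [2, 6, 0, 3]
  [4, 4, 8, 0]

This is the Floyd-Warshall all-pairs shortest-path computation. For each intermediate vertex k = 0, 1, …, 3, update dist[i][j] ← min(dist[i][j], dist[i][k] + dist[k][j]). The final matrix gives, for each (i, j), the minimum total weight of any directed path from i to j (possibly empty when i = j).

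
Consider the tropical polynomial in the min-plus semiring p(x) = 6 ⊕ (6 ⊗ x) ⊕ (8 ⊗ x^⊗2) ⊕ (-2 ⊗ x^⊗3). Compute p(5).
p(5) = 6

A tropical monomial a ⊗ x^⊗i evaluates to a + i · x. Evaluating each term at x = 5:
  Term 0 contributes 6 + 0 · 5 = 6
  Term 1 contributes 6 + 1 · 5 = 11
  Term 2 contributes 8 + 2 · 5 = 18
  Term 3 contributes -2 + 3 · 5 = 13
p(5) = ⊕ of these = min[6, 11, 18, 13] = 6.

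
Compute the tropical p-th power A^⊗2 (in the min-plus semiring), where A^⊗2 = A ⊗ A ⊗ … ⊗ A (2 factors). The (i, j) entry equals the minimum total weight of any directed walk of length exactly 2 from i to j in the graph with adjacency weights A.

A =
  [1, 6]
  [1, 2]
A^⊗2 =
  [2, 7]
  [2, 4]

Each entry (A^⊗2)_ij equals the minimum over all length-2 walks i = v_0 → v_1 → … → v_2 = j of Σ_t A[v_t][v_{t+1}]. For example, for (i, j) = (0, 1) we minimise over 2 possible intermediate vertex sequences; the minimum is 7, attained along the walk 0 → 0 → 1.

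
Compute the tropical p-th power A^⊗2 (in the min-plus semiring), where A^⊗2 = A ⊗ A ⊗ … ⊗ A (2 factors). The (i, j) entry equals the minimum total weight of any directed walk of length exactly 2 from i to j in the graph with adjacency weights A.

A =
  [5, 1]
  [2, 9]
A^⊗2 =
  [3, 6]
  [7, 3]

Each entry (A^⊗2)_ij equals the minimum over all length-2 walks i = v_0 → v_1 → … → v_2 = j of Σ_t A[v_t][v_{t+1}]. For example, for (i, j) = (0, 1) we minimise over 2 possible intermediate vertex sequences; the minimum is 6, attained along the walk 0 → 0 → 1.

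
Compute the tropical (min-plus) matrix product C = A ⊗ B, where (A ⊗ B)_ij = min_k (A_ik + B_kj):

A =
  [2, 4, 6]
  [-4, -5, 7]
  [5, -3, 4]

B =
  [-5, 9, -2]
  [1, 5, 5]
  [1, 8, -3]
A ⊗ B =
  [-3, 9, 0]
  [-9, 0, -6]
  [-2, 2, 1]

Apply the min-plus product entry-by-entry:
  C[0][0] = min over k of (A[0][0] + B[0][0] = 2 + -5 = -3, A[0][1] + B[1][0] = 4 + 1 = 5, A[0][2] + B[2][0] = 6 + 1 = 7) = -3 (attained at k = 0)
  C[0][1] = min over k of (A[0][0] + B[0][1] = 2 + 9 = 11, A[0][1] + B[1][1] = 4 + 5 = 9, A[0][2] + B[2][1] = 6 + 8 = 14) = 9 (attained at k = 1)
  C[0][2] = min over k of (A[0][0] + B[0][2] = 2 + -2 = 0, A[0][1] + B[1][2] = 4 + 5 = 9, A[0][2] + B[2][2] = 6 + -3 = 3) = 0 (attained at k = 0)
  C[1][0] = min over k of (A[1][0] + B[0][0] = -4 + -5 = -9, A[1][1] + B[1][0] = -5 + 1 = -4, A[1][2] + B[2][0] = 7 + 1 = 8) = -9 (attained at k = 0)
  C[1][1] = min over k of (A[1][0] + B[0][1] = -4 + 9 = 5, A[1][1] + B[1][1] = -5 + 5 = 0, A[1][2] + B[2][1] = 7 + 8 = 15) = 0 (attained at k = 1)
  C[1][2] = min over k of (A[1][0] + B[0][2] = -4 + -2 = -6, A[1][1] + B[1][2] = -5 + 5 = 0, A[1][2] + B[2][2] = 7 + -3 = 4) = -6 (attained at k = 0)
  C[2][0] = min over k of (A[2][0] + B[0][0] = 5 + -5 = 0, A[2][1] + B[1][0] = -3 + 1 = -2, A[2][2] + B[2][0] = 4 + 1 = 5) = -2 (attained at k = 1)
  C[2][1] = min over k of (A[2][0] + B[0][1] = 5 + 9 = 14, A[2][1] + B[1][1] = -3 + 5 = 2, A[2][2] + B[2][1] = 4 + 8 = 12) = 2 (attained at k = 1)
  C[2][2] = min over k of (A[2][0] + B[0][2] = 5 + -2 = 3, A[2][1] + B[1][2] = -3 + 5 = 2, A[2][2] + B[2][2] = 4 + -3 = 1) = 1 (attained at k = 2)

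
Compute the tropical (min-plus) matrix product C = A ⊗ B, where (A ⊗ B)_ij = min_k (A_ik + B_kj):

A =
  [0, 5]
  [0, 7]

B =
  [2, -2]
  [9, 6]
A ⊗ B =
  [2, -2]
  [2, -2]

Apply the min-plus product entry-by-entry:
  C[0][0] = min over k of (A[0][0] + B[0][0] = 0 + 2 = 2, A[0][1] + B[1][0] = 5 + 9 = 14) = 2 (attained at k = 0)
  C[0][1] = min over k of (A[0][0] + B[0][1] = 0 + -2 = -2, A[0][1] + B[1][1] = 5 + 6 = 11) = -2 (attained at k = 0)
  C[1][0] = min over k of (A[1][0] + B[0][0] = 0 + 2 = 2, A[1][1] + B[1][0] = 7 + 9 = 16) = 2 (attained at k = 0)
  C[1][1] = min over k of (A[1][0] + B[0][1] = 0 + -2 = -2, A[1][1] + B[1][1] = 7 + 6 = 13) = -2 (attained at k = 0)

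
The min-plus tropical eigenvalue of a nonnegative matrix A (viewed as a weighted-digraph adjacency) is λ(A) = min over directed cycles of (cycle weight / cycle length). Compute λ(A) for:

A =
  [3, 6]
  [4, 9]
λ(A) = 3

Enumerate directed cycles and compute their means (weight / length). Sample:
  cycle 0 → 0: weight = 3, length = 1, mean = 3/1 ≈ 3.000
  cycle 1 → 1: weight = 9, length = 1, mean = 9/1 ≈ 9.000
  cycle 0 → 1 → 0: weight = 10, length = 2, mean = 10/2 ≈ 5.000
  cycle 1 → 0 → 1: weight = 10, length = 2, mean = 10/2 ≈ 5.000
Minimum mean = 3.000, attained e.g. along the cycle 0 → 0 with weight 3 and length 1. So λ(A) = 3/1 = 3.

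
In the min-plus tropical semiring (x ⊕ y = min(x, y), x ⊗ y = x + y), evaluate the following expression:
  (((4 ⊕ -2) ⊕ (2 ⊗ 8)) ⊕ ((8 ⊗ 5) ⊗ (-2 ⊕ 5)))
(((4 ⊕ -2) ⊕ (2 ⊗ 8)) ⊕ ((8 ⊗ 5) ⊗ (-2 ⊕ 5))) = -2

Expand innermost to outermost. Recall ⊕ takes the minimum of its arguments and ⊗ takes their sum. Working out the expression (((4 ⊕ -2) ⊕ (2 ⊗ 8)) ⊕ ((8 ⊗ 5) ⊗ (-2 ⊕ 5))) gives -2.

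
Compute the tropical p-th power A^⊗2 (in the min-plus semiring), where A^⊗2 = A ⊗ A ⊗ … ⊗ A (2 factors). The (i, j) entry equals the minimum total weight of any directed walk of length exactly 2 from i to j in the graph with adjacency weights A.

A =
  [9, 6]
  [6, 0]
A^⊗2 =
  [12, 6]
  [6, 0]

Each entry (A^⊗2)_ij equals the minimum over all length-2 walks i = v_0 → v_1 → … → v_2 = j of Σ_t A[v_t][v_{t+1}]. For example, for (i, j) = (0, 1) we minimise over 2 possible intermediate vertex sequences; the minimum is 6, attained along the walk 0 → 1 → 1.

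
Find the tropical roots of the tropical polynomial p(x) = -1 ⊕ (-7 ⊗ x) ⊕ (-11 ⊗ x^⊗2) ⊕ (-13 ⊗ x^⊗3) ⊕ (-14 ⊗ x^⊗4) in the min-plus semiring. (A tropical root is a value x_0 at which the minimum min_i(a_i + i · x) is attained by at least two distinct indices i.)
Roots: {1, 2, 4, 6}

Each tropical root is a break point of the lower envelope of the lines y = a_i + i · x (there are 5 lines, with slopes 0, 1, ..., 4). Only the lines that attain the minimum somewhere contribute to roots; other lines are dominated. Here the surviving (envelope) indices are i = 4, i = 3, i = 2, i = 1, i = 0.
Intersections between consecutive envelope lines give the roots: for adjacent envelope indices i < j the intersection is x = (a_i − a_j) / (j − i). Reading off the sorted break points: {1, 2, 4, 6}.
Verification: at each break x_0, at least two indices attain the minimum of min_i(a_i + i · x_0).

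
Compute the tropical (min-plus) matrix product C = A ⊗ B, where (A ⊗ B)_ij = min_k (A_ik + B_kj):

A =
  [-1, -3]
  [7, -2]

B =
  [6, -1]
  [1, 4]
A ⊗ B =
  [-2, -2]
  [-1, 2]

Apply the min-plus product entry-by-entry:
  C[0][0] = min over k of (A[0][0] + B[0][0] = -1 + 6 = 5, A[0][1] + B[1][0] = -3 + 1 = -2) = -2 (attained at k = 1)
  C[0][1] = min over k of (A[0][0] + B[0][1] = -1 + -1 = -2, A[0][1] + B[1][1] = -3 + 4 = 1) = -2 (attained at k = 0)
  C[1][0] = min over k of (A[1][0] + B[0][0] = 7 + 6 = 13, A[1][1] + B[1][0] = -2 + 1 = -1) = -1 (attained at k = 1)
  C[1][1] = min over k of (A[1][0] + B[0][1] = 7 + -1 = 6, A[1][1] + B[1][1] = -2 + 4 = 2) = 2 (attained at k = 1)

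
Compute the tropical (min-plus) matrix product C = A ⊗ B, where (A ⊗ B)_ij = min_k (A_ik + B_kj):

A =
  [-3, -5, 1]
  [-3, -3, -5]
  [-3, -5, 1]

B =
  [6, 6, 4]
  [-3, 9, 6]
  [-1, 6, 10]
A ⊗ B =
  [-8, 3, 1]
  [-6, 1, 1]
  [-8, 3, 1]

Apply the min-plus product entry-by-entry:
  C[0][0] = min over k of (A[0][0] + B[0][0] = -3 + 6 = 3, A[0][1] + B[1][0] = -5 + -3 = -8, A[0][2] + B[2][0] = 1 + -1 = 0) = -8 (attained at k = 1)
  C[0][1] = min over k of (A[0][0] + B[0][1] = -3 + 6 = 3, A[0][1] + B[1][1] = -5 + 9 = 4, A[0][2] + B[2][1] = 1 + 6 = 7) = 3 (attained at k = 0)
  C[0][2] = min over k of (A[0][0] + B[0][2] = -3 + 4 = 1, A[0][1] + B[1][2] = -5 + 6 = 1, A[0][2] + B[2][2] = 1 + 10 = 11) = 1 (attained at k = 0)
  C[1][0] = min over k of (A[1][0] + B[0][0] = -3 + 6 = 3, A[1][1] + B[1][0] = -3 + -3 = -6, A[1][2] + B[2][0] = -5 + -1 = -6) = -6 (attained at k = 1)
  C[1][1] = min over k of (A[1][0] + B[0][1] = -3 + 6 = 3, A[1][1] + B[1][1] = -3 + 9 = 6, A[1][2] + B[2][1] = -5 + 6 = 1) = 1 (attained at k = 2)
  C[1][2] = min over k of (A[1][0] + B[0][2] = -3 + 4 = 1, A[1][1] + B[1][2] = -3 + 6 = 3, A[1][2] + B[2][2] = -5 + 10 = 5) = 1 (attained at k = 0)
  C[2][0] = min over k of (A[2][0] + B[0][0] = -3 + 6 = 3, A[2][1] + B[1][0] = -5 + -3 = -8, A[2][2] + B[2][0] = 1 + -1 = 0) = -8 (attained at k = 1)
  C[2][1] = min over k of (A[2][0] + B[0][1] = -3 + 6 = 3, A[2][1] + B[1][1] = -5 + 9 = 4, A[2][2] + B[2][1] = 1 + 6 = 7) = 3 (attained at k = 0)
  C[2][2] = min over k of (A[2][0] + B[0][2] = -3 + 4 = 1, A[2][1] + B[1][2] = -5 + 6 = 1, A[2][2] + B[2][2] = 1 + 10 = 11) = 1 (attained at k = 0)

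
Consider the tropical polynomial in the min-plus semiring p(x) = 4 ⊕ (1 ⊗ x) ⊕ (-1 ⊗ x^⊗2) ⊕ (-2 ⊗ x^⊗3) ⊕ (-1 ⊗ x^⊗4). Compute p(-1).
p(-1) = -5

A tropical monomial a ⊗ x^⊗i evaluates to a + i · x. Evaluating each term at x = -1:
  Term 0 contributes 4 + 0 · -1 = 4
  Term 1 contributes 1 + 1 · -1 = 0
  Term 2 contributes -1 + 2 · -1 = -3
  Term 3 contributes -2 + 3 · -1 = -5
  Term 4 contributes -1 + 4 · -1 = -5
p(-1) = ⊕ of these = min[4, 0, -3, -5, -5] = -5.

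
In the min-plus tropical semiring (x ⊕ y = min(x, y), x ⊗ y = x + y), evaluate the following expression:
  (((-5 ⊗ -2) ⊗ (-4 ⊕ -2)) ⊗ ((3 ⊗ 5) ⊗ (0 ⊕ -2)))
(((-5 ⊗ -2) ⊗ (-4 ⊕ -2)) ⊗ ((3 ⊗ 5) ⊗ (0 ⊕ -2))) = -5

Expand innermost to outermost. Recall ⊕ takes the minimum of its arguments and ⊗ takes their sum. Working out the expression (((-5 ⊗ -2) ⊗ (-4 ⊕ -2)) ⊗ ((3 ⊗ 5) ⊗ (0 ⊕ -2))) gives -5.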